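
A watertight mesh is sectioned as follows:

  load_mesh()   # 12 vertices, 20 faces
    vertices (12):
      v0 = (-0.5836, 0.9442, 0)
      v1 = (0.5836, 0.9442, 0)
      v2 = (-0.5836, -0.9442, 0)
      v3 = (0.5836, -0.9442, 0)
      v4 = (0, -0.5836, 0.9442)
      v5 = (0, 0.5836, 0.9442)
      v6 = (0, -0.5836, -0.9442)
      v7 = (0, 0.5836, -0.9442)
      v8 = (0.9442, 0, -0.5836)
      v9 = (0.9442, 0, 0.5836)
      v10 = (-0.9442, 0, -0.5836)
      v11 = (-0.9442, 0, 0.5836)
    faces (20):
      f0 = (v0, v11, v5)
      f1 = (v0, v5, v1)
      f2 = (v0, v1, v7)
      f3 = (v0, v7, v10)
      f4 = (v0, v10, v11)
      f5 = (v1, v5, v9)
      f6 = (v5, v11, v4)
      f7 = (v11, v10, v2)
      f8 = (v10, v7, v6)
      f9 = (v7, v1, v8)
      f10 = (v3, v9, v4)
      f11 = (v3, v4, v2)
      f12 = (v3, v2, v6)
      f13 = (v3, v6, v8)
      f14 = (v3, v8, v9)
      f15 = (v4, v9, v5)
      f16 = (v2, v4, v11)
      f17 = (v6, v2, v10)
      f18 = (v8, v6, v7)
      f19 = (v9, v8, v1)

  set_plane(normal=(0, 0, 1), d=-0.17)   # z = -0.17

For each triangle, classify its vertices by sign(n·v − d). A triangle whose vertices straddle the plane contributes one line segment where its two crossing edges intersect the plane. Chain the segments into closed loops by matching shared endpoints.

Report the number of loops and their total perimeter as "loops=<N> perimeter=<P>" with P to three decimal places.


Straddling triangles (10 of 20):
  (v0,v1,v7) [++-] → (0.478525, 0.879275, -0.17)–(-0.478525, 0.879275, -0.17)  len=0.9570
  (v0,v7,v10) [+--] → (-0.478525, 0.879275, -0.17)–(-0.688641, 0.669159, -0.17)  len=0.2971
  (v0,v10,v11) [+-+] → (-0.688641, 0.669159, -0.17)–(-0.9442, 0, -0.17)  len=0.7163
  (v11,v10,v2) [+-+] → (-0.9442, 0, -0.17)–(-0.688641, -0.669159, -0.17)  len=0.7163
  (v7,v1,v8) [-+-] → (0.478525, 0.879275, -0.17)–(0.688641, 0.669159, -0.17)  len=0.2971
  (v3,v2,v6) [++-] → (-0.478525, -0.879275, -0.17)–(0.478525, -0.879275, -0.17)  len=0.9570
  (v3,v6,v8) [+--] → (0.478525, -0.879275, -0.17)–(0.688641, -0.669159, -0.17)  len=0.2971
  (v3,v8,v9) [+-+] → (0.688641, -0.669159, -0.17)–(0.9442, 0, -0.17)  len=0.7163
  (v6,v2,v10) [-+-] → (-0.478525, -0.879275, -0.17)–(-0.688641, -0.669159, -0.17)  len=0.2971
  (v9,v8,v1) [+-+] → (0.9442, 0, -0.17)–(0.688641, 0.669159, -0.17)  len=0.7163

Chained into 1 loop(s):
  loop 1: 10 segments, perimeter = 5.9679
Total perimeter = 5.968

loops=1 perimeter=5.968


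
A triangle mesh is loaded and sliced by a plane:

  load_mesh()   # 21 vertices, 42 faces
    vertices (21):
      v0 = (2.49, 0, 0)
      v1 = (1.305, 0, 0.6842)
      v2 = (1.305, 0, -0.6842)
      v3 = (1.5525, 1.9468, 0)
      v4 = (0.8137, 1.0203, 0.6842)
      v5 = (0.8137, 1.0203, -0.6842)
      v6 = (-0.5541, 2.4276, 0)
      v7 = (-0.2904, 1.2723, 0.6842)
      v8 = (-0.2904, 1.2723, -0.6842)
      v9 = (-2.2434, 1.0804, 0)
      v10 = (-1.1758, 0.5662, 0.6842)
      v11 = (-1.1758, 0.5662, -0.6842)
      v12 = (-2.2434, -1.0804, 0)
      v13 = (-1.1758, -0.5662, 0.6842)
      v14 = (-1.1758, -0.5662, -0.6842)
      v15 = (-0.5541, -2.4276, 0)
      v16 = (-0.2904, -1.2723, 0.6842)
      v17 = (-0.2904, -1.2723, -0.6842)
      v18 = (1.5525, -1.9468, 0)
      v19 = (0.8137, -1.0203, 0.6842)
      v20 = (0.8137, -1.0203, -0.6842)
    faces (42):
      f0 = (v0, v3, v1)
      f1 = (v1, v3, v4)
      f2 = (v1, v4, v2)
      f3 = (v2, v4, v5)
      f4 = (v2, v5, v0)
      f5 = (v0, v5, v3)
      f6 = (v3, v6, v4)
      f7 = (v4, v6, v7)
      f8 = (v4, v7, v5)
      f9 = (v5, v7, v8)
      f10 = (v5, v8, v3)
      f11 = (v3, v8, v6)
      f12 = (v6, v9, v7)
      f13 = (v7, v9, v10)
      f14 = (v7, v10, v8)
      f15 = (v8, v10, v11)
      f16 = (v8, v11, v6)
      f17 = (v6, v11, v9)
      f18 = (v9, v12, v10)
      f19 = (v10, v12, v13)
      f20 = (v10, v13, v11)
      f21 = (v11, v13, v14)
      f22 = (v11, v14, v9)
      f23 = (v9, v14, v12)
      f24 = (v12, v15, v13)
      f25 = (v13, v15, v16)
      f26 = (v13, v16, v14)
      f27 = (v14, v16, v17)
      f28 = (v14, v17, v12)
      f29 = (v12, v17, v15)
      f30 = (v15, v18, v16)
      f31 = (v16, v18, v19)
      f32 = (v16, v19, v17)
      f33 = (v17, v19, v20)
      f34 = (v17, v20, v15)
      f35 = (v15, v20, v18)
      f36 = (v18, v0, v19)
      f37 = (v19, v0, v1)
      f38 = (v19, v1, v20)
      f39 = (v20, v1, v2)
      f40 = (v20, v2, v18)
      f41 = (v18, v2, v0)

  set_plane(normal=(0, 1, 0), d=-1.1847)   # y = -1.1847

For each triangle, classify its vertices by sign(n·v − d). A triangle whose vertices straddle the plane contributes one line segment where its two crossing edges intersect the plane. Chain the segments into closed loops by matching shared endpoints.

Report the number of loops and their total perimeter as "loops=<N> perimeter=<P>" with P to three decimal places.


loops=2 perimeter=10.396

Straddling triangles (14 of 42):
  (v12,v15,v13) [+-+] → (-2.11261, -1.1847, 0)–(-0.969224, -1.1847, 0.456856)  len=1.2313
  (v13,v15,v16) [+--] → (-0.969224, -1.1847, 0.456856)–(-0.400244, -1.1847, 0.6842)  len=0.6127
  (v13,v16,v14) [+-+] → (-0.400244, -1.1847, 0.6842)–(-0.400244, -1.1847, 0.514434)  len=0.1698
  (v14,v16,v17) [+--] → (-0.400244, -1.1847, 0.514434)–(-0.400244, -1.1847, -0.6842)  len=1.1986
  (v14,v17,v12) [+-+] → (-0.400244, -1.1847, -0.6842)–(-1.18192, -1.1847, -0.371871)  len=0.8418
  (v12,v17,v15) [+--] → (-1.18192, -1.1847, -0.371871)–(-2.11261, -1.1847, 0)  len=1.0022
  (v16,v18,v19) [--+] → (0.944794, -1.1847, 0.562794)–(0.0934062, -1.1847, 0.6842)  len=0.8600
  (v16,v19,v17) [-+-] → (0.0934062, -1.1847, 0.6842)–(0.0934062, -1.1847, -0.208518)  len=0.8927
  (v17,v19,v20) [-++] → (0.0934062, -1.1847, -0.208518)–(0.0934062, -1.1847, -0.6842)  len=0.4757
  (v17,v20,v15) [-+-] → (0.0934062, -1.1847, -0.6842)–(0.653914, -1.1847, -0.604272)  len=0.5662
  (v15,v20,v18) [-+-] → (0.653914, -1.1847, -0.604272)–(0.944794, -1.1847, -0.562794)  len=0.2938
  (v18,v0,v19) [-++] → (1.9195, -1.1847, 0)–(0.944794, -1.1847, 0.562794)  len=1.1255
  (v20,v2,v18) [++-] → (1.45561, -1.1847, -0.267839)–(0.944794, -1.1847, -0.562794)  len=0.5899
  (v18,v2,v0) [-++] → (1.45561, -1.1847, -0.267839)–(1.9195, -1.1847, 0)  len=0.5357

Chained into 2 loop(s):
  loop 1: 6 segments, perimeter = 5.0564
  loop 2: 8 segments, perimeter = 5.3394
Total perimeter = 10.396


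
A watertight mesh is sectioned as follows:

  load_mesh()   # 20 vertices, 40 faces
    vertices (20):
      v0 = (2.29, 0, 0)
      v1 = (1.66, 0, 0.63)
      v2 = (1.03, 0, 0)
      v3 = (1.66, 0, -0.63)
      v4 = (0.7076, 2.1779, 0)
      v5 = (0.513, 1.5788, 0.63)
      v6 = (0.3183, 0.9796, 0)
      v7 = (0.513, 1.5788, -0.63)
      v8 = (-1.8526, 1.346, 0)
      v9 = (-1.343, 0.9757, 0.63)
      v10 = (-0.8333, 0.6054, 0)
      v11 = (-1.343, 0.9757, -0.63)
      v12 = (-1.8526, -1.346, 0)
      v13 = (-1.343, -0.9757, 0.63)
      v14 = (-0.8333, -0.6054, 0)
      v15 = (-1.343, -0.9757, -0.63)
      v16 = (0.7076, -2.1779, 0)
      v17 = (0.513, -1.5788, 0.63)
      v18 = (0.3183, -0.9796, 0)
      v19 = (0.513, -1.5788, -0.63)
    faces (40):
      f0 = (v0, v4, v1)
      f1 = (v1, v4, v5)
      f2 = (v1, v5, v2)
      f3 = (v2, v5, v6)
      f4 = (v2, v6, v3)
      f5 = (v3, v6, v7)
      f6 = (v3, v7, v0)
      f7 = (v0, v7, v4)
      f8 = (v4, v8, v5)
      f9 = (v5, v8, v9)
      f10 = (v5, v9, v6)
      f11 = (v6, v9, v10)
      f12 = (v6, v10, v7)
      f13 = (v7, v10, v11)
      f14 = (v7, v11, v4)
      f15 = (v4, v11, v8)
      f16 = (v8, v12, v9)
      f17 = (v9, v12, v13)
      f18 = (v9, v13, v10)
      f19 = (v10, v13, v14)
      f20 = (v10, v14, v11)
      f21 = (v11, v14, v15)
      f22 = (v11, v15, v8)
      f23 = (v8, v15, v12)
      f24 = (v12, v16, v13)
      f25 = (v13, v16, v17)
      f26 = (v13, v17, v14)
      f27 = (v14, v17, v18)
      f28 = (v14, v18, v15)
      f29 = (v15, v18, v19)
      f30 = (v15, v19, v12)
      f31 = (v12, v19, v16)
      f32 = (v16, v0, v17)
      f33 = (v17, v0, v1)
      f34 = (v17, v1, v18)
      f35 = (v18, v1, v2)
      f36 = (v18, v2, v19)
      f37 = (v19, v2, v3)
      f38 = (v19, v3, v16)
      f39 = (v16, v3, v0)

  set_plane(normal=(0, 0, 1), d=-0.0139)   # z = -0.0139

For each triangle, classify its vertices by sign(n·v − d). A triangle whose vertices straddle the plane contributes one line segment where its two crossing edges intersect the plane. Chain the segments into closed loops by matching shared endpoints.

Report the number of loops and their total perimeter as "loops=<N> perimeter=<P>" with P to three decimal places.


loops=2 perimeter=19.514

Straddling triangles (20 of 40):
  (v2,v6,v3) [++-] → (0.347903, 0.957987, -0.0139)–(1.0439, 0, -0.0139)  len=1.1841
  (v3,v6,v7) [-+-] → (0.347903, 0.957987, -0.0139)–(0.322596, 0.99282, -0.0139)  len=0.0431
  (v3,v7,v0) [--+] → (2.25079, 0.0348338, -0.0139)–(2.2761, 0, -0.0139)  len=0.0431
  (v0,v7,v4) [+-+] → (2.25079, 0.0348338, -0.0139)–(0.703306, 2.16468, -0.0139)  len=2.6327
  (v6,v10,v7) [++-] → (-0.803596, 0.626877, -0.0139)–(0.322596, 0.99282, -0.0139)  len=1.1842
  (v7,v10,v11) [-+-] → (-0.803596, 0.626877, -0.0139)–(-0.844546, 0.61357, -0.0139)  len=0.0431
  (v7,v11,v4) [--+] → (0.662357, 2.15138, -0.0139)–(0.703306, 2.16468, -0.0139)  len=0.0431
  (v4,v11,v8) [+-+] → (0.662357, 2.15138, -0.0139)–(-1.84136, 1.33783, -0.0139)  len=2.6326
  (v10,v14,v11) [++-] → (-0.844546, -0.570515, -0.0139)–(-0.844546, 0.61357, -0.0139)  len=1.1841
  (v11,v14,v15) [-+-] → (-0.844546, -0.570515, -0.0139)–(-0.844546, -0.61357, -0.0139)  len=0.0431
  (v11,v15,v8) [--+] → (-1.84136, 1.29478, -0.0139)–(-1.84136, 1.33783, -0.0139)  len=0.0431
  (v8,v15,v12) [+-+] → (-1.84136, 1.29478, -0.0139)–(-1.84136, -1.33783, -0.0139)  len=2.6326
  (v14,v18,v15) [++-] → (0.281646, -0.979514, -0.0139)–(-0.844546, -0.61357, -0.0139)  len=1.1842
  (v15,v18,v19) [-+-] → (0.281646, -0.979514, -0.0139)–(0.322596, -0.99282, -0.0139)  len=0.0431
  (v15,v19,v12) [--+] → (-1.80041, -1.35114, -0.0139)–(-1.84136, -1.33783, -0.0139)  len=0.0431
  (v12,v19,v16) [+-+] → (-1.80041, -1.35114, -0.0139)–(0.703306, -2.16468, -0.0139)  len=2.6326
  (v18,v2,v19) [++-] → (1.01859, -0.0348338, -0.0139)–(0.322596, -0.99282, -0.0139)  len=1.1841
  (v19,v2,v3) [-+-] → (1.01859, -0.0348338, -0.0139)–(1.0439, 0, -0.0139)  len=0.0431
  (v19,v3,v16) [--+] → (0.728613, -2.12985, -0.0139)–(0.703306, -2.16468, -0.0139)  len=0.0431
  (v16,v3,v0) [+-+] → (0.728613, -2.12985, -0.0139)–(2.2761, 0, -0.0139)  len=2.6327

Chained into 2 loop(s):
  loop 1: 10 segments, perimeter = 6.1359
  loop 2: 10 segments, perimeter = 13.3784
Total perimeter = 19.514


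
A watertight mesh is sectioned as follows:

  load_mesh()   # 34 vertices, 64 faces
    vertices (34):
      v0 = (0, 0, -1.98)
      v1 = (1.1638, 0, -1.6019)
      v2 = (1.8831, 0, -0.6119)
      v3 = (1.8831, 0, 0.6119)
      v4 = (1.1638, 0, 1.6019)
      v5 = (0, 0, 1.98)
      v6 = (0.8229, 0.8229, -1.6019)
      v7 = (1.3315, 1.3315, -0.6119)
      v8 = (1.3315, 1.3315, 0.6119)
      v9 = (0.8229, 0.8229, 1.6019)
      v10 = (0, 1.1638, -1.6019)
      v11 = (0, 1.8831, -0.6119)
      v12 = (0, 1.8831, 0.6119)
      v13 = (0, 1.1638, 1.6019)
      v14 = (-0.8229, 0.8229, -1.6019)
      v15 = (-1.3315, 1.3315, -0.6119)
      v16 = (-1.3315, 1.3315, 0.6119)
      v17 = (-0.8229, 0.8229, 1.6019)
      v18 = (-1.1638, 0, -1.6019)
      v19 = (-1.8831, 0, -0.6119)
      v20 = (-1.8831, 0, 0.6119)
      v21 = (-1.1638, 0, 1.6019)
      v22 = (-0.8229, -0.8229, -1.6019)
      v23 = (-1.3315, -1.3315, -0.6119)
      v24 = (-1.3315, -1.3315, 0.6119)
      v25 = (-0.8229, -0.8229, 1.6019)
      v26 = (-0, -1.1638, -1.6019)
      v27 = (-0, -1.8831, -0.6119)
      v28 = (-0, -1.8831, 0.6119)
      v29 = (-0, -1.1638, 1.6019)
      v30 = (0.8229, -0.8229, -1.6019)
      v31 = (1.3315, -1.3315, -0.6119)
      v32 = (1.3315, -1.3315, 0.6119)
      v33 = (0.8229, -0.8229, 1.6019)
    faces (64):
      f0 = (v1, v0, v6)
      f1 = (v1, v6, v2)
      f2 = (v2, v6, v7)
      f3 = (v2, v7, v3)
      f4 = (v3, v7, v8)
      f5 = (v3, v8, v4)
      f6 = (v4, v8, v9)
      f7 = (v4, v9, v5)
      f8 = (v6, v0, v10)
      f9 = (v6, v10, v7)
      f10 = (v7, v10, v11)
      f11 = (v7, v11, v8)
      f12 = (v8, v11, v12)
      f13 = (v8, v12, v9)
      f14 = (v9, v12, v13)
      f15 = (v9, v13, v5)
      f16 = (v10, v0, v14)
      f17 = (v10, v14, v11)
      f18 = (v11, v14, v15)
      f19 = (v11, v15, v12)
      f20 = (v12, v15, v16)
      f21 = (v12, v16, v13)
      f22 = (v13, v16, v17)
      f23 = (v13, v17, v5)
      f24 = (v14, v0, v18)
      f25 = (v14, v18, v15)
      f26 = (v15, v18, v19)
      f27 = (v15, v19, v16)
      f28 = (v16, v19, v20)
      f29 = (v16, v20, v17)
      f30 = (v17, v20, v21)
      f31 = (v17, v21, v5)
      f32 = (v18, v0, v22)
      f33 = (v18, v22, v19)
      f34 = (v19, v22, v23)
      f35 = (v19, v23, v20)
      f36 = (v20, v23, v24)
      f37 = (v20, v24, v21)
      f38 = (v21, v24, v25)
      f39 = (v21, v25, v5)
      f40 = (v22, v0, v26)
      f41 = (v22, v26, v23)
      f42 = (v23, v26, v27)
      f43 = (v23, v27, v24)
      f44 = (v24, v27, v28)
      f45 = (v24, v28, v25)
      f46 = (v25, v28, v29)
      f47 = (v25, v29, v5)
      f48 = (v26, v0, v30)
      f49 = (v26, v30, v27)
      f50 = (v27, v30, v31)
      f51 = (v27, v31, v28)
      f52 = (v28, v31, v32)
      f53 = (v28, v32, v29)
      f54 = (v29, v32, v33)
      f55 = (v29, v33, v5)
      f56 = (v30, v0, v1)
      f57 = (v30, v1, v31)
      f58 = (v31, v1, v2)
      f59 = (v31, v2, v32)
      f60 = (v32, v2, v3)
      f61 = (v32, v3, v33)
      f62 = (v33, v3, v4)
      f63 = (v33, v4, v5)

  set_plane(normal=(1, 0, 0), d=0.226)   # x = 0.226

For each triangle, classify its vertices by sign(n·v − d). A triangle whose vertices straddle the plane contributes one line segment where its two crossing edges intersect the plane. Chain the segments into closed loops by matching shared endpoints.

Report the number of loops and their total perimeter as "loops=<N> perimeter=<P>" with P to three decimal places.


loops=1 perimeter=11.805

Straddling triangles (20 of 64):
  (v1,v0,v6) [+-+] → (0.226, 0, -1.90658)–(0.226, 0.226, -1.87616)  len=0.2280
  (v4,v9,v5) [++-] → (0.226, 0.226, 1.87616)–(0.226, 0, 1.90658)  len=0.2280
  (v6,v0,v10) [+--] → (0.226, 0.226, -1.87616)–(0.226, 1.07018, -1.6019)  len=0.8876
  (v6,v10,v7) [+-+] → (0.226, 1.07018, -1.6019)–(0.226, 1.19226, -1.43386)  len=0.2077
  (v7,v10,v11) [+--] → (0.226, 1.19226, -1.43386)–(0.226, 1.78948, -0.6119)  len=1.0160
  (v7,v11,v8) [+-+] → (0.226, 1.78948, -0.6119)–(0.226, 1.78948, -0.40418)  len=0.2077
  (v8,v11,v12) [+--] → (0.226, 1.78948, -0.40418)–(0.226, 1.78948, 0.6119)  len=1.0161
  (v8,v12,v9) [+-+] → (0.226, 1.78948, 0.6119)–(0.226, 1.59193, 0.883792)  len=0.3361
  (v9,v12,v13) [+--] → (0.226, 1.59193, 0.883792)–(0.226, 1.07018, 1.6019)  len=0.8876
  (v9,v13,v5) [+--] → (0.226, 1.07018, 1.6019)–(0.226, 0.226, 1.87616)  len=0.8876
  (v26,v0,v30) [--+] → (0.226, -0.226, -1.87616)–(0.226, -1.07018, -1.6019)  len=0.8876
  (v26,v30,v27) [-+-] → (0.226, -1.07018, -1.6019)–(0.226, -1.59193, -0.883792)  len=0.8876
  (v27,v30,v31) [-++] → (0.226, -1.59193, -0.883792)–(0.226, -1.78948, -0.6119)  len=0.3361
  (v27,v31,v28) [-+-] → (0.226, -1.78948, -0.6119)–(0.226, -1.78948, 0.40418)  len=1.0161
  (v28,v31,v32) [-++] → (0.226, -1.78948, 0.40418)–(0.226, -1.78948, 0.6119)  len=0.2077
  (v28,v32,v29) [-+-] → (0.226, -1.78948, 0.6119)–(0.226, -1.19226, 1.43386)  len=1.0160
  (v29,v32,v33) [-++] → (0.226, -1.19226, 1.43386)–(0.226, -1.07018, 1.6019)  len=0.2077
  (v29,v33,v5) [-+-] → (0.226, -1.07018, 1.6019)–(0.226, -0.226, 1.87616)  len=0.8876
  (v30,v0,v1) [+-+] → (0.226, -0.226, -1.87616)–(0.226, 0, -1.90658)  len=0.2280
  (v33,v4,v5) [++-] → (0.226, 0, 1.90658)–(0.226, -0.226, 1.87616)  len=0.2280

Chained into 1 loop(s):
  loop 1: 20 segments, perimeter = 11.8051
Total perimeter = 11.805


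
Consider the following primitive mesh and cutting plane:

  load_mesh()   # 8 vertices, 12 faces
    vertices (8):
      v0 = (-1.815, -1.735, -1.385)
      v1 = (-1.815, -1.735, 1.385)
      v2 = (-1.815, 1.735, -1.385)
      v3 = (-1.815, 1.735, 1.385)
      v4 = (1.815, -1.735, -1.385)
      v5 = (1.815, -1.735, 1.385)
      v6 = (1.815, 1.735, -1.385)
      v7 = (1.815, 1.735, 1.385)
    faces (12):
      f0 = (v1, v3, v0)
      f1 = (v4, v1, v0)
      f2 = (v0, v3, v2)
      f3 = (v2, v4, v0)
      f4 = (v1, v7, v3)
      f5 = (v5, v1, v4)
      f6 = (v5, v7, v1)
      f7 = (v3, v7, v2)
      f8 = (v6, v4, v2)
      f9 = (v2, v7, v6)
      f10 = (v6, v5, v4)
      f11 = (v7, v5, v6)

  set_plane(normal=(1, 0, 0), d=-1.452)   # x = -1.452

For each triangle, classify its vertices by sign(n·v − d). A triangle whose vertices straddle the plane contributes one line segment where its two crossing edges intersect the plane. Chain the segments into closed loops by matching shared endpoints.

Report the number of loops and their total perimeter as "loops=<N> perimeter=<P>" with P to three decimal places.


Straddling triangles (8 of 12):
  (v4,v1,v0) [+--] → (-1.452, -1.735, 1.108)–(-1.452, -1.735, -1.385)  len=2.4930
  (v2,v4,v0) [-+-] → (-1.452, 1.388, -1.385)–(-1.452, -1.735, -1.385)  len=3.1230
  (v1,v7,v3) [-+-] → (-1.452, -1.388, 1.385)–(-1.452, 1.735, 1.385)  len=3.1230
  (v5,v1,v4) [+-+] → (-1.452, -1.735, 1.385)–(-1.452, -1.735, 1.108)  len=0.2770
  (v5,v7,v1) [++-] → (-1.452, -1.388, 1.385)–(-1.452, -1.735, 1.385)  len=0.3470
  (v3,v7,v2) [-+-] → (-1.452, 1.735, 1.385)–(-1.452, 1.735, -1.108)  len=2.4930
  (v6,v4,v2) [++-] → (-1.452, 1.388, -1.385)–(-1.452, 1.735, -1.385)  len=0.3470
  (v2,v7,v6) [-++] → (-1.452, 1.735, -1.108)–(-1.452, 1.735, -1.385)  len=0.2770

Chained into 1 loop(s):
  loop 1: 8 segments, perimeter = 12.4800
Total perimeter = 12.480

loops=1 perimeter=12.480


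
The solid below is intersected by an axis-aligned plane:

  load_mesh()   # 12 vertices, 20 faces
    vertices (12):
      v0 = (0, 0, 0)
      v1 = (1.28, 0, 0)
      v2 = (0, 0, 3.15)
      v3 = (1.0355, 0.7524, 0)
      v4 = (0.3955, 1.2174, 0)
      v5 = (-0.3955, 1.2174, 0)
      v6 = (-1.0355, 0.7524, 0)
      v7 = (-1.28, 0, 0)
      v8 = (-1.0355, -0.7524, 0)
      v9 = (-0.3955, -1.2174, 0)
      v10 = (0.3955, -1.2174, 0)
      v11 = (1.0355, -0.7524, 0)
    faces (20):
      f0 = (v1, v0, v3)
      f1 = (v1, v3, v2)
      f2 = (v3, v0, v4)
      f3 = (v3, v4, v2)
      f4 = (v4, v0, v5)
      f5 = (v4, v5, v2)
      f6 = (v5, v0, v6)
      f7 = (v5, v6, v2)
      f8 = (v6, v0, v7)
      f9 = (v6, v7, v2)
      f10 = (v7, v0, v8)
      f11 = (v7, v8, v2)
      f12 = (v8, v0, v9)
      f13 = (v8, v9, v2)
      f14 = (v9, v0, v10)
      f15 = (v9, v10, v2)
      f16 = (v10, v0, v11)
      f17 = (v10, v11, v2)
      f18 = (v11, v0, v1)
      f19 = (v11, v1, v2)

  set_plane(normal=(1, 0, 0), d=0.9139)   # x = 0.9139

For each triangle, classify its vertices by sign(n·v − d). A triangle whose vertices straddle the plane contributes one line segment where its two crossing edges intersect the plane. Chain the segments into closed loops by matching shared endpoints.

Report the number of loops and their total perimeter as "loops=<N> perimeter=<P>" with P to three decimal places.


loops=1 perimeter=4.202

Straddling triangles (8 of 20):
  (v1,v0,v3) [+-+] → (0.9139, 0, 0)–(0.9139, 0.664045, 0)  len=0.6640
  (v1,v3,v2) [++-] → (0.9139, 0.664045, 0.369908)–(0.9139, 0, 0.900949)  len=0.8503
  (v3,v0,v4) [+--] → (0.9139, 0.664045, 0)–(0.9139, 0.84075, 0)  len=0.1767
  (v3,v4,v2) [+--] → (0.9139, 0.84075, 0)–(0.9139, 0.664045, 0.369908)  len=0.4099
  (v10,v0,v11) [--+] → (0.9139, -0.664045, 0)–(0.9139, -0.84075, 0)  len=0.1767
  (v10,v11,v2) [-+-] → (0.9139, -0.84075, 0)–(0.9139, -0.664045, 0.369908)  len=0.4099
  (v11,v0,v1) [+-+] → (0.9139, -0.664045, 0)–(0.9139, 0, 0)  len=0.6640
  (v11,v1,v2) [++-] → (0.9139, 0, 0.900949)–(0.9139, -0.664045, 0.369908)  len=0.8503

Chained into 1 loop(s):
  loop 1: 8 segments, perimeter = 4.2019
Total perimeter = 4.202


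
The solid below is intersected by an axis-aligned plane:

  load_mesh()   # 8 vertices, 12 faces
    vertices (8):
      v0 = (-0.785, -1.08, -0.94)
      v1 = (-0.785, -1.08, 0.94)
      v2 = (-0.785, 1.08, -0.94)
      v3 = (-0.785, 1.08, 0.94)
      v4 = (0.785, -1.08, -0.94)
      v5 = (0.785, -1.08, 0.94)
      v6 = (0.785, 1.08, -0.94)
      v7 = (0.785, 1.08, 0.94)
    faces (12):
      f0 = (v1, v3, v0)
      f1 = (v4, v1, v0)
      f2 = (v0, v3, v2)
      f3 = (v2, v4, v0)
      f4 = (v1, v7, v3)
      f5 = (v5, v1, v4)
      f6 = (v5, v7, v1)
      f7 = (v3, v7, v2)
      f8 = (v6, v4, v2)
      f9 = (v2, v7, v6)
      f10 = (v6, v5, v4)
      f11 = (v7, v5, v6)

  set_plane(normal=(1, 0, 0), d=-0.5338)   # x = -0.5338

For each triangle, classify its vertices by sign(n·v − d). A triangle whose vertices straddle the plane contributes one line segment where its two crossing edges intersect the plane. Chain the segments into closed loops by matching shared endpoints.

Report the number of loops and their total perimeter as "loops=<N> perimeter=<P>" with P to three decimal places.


loops=1 perimeter=8.080

Straddling triangles (8 of 12):
  (v4,v1,v0) [+--] → (-0.5338, -1.08, 0.6392)–(-0.5338, -1.08, -0.94)  len=1.5792
  (v2,v4,v0) [-+-] → (-0.5338, 0.7344, -0.94)–(-0.5338, -1.08, -0.94)  len=1.8144
  (v1,v7,v3) [-+-] → (-0.5338, -0.7344, 0.94)–(-0.5338, 1.08, 0.94)  len=1.8144
  (v5,v1,v4) [+-+] → (-0.5338, -1.08, 0.94)–(-0.5338, -1.08, 0.6392)  len=0.3008
  (v5,v7,v1) [++-] → (-0.5338, -0.7344, 0.94)–(-0.5338, -1.08, 0.94)  len=0.3456
  (v3,v7,v2) [-+-] → (-0.5338, 1.08, 0.94)–(-0.5338, 1.08, -0.6392)  len=1.5792
  (v6,v4,v2) [++-] → (-0.5338, 0.7344, -0.94)–(-0.5338, 1.08, -0.94)  len=0.3456
  (v2,v7,v6) [-++] → (-0.5338, 1.08, -0.6392)–(-0.5338, 1.08, -0.94)  len=0.3008

Chained into 1 loop(s):
  loop 1: 8 segments, perimeter = 8.0800
Total perimeter = 8.080


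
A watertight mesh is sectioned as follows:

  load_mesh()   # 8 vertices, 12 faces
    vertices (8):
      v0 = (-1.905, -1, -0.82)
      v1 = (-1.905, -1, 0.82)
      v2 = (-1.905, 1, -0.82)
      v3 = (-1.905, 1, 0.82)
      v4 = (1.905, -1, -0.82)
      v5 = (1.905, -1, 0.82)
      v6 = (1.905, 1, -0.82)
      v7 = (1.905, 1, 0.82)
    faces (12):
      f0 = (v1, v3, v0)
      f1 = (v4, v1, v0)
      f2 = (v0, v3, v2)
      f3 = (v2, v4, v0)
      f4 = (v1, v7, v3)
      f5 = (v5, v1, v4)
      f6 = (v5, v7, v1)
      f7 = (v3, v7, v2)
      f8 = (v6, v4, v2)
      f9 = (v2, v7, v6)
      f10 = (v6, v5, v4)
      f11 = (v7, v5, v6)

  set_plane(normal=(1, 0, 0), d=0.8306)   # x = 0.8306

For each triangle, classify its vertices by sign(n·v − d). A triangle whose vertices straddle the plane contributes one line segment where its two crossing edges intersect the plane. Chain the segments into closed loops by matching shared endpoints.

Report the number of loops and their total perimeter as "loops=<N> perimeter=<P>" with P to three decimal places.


loops=1 perimeter=7.280

Straddling triangles (8 of 12):
  (v4,v1,v0) [+--] → (0.8306, -1, -0.357529)–(0.8306, -1, -0.82)  len=0.4625
  (v2,v4,v0) [-+-] → (0.8306, -0.43601, -0.82)–(0.8306, -1, -0.82)  len=0.5640
  (v1,v7,v3) [-+-] → (0.8306, 0.43601, 0.82)–(0.8306, 1, 0.82)  len=0.5640
  (v5,v1,v4) [+-+] → (0.8306, -1, 0.82)–(0.8306, -1, -0.357529)  len=1.1775
  (v5,v7,v1) [++-] → (0.8306, 0.43601, 0.82)–(0.8306, -1, 0.82)  len=1.4360
  (v3,v7,v2) [-+-] → (0.8306, 1, 0.82)–(0.8306, 1, 0.357529)  len=0.4625
  (v6,v4,v2) [++-] → (0.8306, -0.43601, -0.82)–(0.8306, 1, -0.82)  len=1.4360
  (v2,v7,v6) [-++] → (0.8306, 1, 0.357529)–(0.8306, 1, -0.82)  len=1.1775

Chained into 1 loop(s):
  loop 1: 8 segments, perimeter = 7.2800
Total perimeter = 7.280


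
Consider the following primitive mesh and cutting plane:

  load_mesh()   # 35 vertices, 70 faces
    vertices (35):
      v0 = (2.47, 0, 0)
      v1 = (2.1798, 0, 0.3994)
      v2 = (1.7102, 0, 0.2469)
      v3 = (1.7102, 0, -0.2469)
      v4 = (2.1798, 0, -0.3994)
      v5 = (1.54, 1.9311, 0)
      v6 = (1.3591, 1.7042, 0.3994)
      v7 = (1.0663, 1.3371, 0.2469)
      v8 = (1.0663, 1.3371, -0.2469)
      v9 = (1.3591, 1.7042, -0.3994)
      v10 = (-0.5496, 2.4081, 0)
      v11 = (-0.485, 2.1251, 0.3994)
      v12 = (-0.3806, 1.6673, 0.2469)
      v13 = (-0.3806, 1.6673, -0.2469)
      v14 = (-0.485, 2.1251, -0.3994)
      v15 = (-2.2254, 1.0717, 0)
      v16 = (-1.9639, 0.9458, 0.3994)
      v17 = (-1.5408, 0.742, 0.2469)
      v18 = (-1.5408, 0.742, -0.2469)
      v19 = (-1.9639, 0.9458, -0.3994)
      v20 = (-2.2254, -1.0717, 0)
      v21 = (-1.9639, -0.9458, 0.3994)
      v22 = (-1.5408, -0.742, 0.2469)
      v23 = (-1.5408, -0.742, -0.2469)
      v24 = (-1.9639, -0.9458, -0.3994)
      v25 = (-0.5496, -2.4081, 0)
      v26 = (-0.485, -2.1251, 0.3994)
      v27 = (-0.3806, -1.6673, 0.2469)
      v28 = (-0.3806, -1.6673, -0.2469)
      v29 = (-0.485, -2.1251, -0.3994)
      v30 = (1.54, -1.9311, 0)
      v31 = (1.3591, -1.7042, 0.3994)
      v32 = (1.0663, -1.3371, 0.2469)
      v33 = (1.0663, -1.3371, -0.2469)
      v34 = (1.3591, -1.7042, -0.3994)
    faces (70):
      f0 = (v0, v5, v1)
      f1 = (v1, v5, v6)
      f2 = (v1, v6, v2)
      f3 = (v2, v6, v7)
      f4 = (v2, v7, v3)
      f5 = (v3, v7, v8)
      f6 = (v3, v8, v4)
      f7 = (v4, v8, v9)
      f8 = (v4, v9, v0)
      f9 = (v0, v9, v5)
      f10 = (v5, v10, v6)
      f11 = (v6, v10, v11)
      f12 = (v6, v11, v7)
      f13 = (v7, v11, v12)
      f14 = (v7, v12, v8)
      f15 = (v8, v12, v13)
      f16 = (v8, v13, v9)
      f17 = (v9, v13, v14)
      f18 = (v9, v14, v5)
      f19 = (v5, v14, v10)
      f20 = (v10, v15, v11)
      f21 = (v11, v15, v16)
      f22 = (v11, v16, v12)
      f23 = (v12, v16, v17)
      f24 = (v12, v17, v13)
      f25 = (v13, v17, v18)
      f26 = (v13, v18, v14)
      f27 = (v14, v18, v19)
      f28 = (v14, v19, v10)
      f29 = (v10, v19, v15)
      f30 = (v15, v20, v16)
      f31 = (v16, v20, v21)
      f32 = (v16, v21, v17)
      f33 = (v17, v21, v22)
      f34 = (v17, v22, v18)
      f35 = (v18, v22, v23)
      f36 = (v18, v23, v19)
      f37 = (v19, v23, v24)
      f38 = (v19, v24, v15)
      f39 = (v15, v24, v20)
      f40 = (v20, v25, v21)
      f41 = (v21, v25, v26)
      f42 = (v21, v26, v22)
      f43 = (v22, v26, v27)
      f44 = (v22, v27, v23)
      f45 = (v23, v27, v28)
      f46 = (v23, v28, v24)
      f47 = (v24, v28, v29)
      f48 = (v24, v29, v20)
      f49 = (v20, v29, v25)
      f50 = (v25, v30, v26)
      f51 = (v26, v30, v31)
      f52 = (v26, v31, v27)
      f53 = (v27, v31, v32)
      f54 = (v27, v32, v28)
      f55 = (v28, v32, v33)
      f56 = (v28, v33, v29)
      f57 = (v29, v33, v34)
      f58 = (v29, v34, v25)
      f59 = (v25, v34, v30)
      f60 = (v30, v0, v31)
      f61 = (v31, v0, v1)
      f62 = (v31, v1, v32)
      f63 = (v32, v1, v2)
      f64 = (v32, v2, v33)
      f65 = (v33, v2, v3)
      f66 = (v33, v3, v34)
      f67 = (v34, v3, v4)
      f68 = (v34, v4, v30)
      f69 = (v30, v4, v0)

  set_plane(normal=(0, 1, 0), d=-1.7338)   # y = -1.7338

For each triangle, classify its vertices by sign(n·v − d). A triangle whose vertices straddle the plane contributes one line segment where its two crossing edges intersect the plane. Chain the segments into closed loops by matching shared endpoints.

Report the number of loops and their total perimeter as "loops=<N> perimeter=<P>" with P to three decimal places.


loops=1 perimeter=6.790

Straddling triangles (16 of 70):
  (v20,v25,v21) [+-+] → (-1.39515, -1.7338, 0)–(-1.20177, -1.7338, 0.184172)  len=0.2671
  (v21,v25,v26) [+--] → (-1.20177, -1.7338, 0.184172)–(-0.975709, -1.7338, 0.3994)  len=0.3121
  (v21,v26,v22) [+-+] → (-0.975709, -1.7338, 0.3994)–(-0.783702, -1.7338, 0.356255)  len=0.1968
  (v22,v26,v27) [+-+] → (-0.783702, -1.7338, 0.356255)–(-0.395765, -1.7338, 0.269052)  len=0.3976
  (v24,v28,v29) [++-] → (-0.395765, -1.7338, -0.269052)–(-0.975709, -1.7338, -0.3994)  len=0.5944
  (v24,v29,v20) [+-+] → (-0.975709, -1.7338, -0.3994)–(-1.1315, -1.7338, -0.251037)  len=0.2151
  (v20,v29,v25) [+--] → (-1.1315, -1.7338, -0.251037)–(-1.39515, -1.7338, 0)  len=0.3641
  (v26,v30,v31) [--+] → (1.3827, -1.7338, 0.347297)–(1.22941, -1.7338, 0.3994)  len=0.1619
  (v26,v31,v27) [-++] → (1.22941, -1.7338, 0.3994)–(-0.395765, -1.7338, 0.269052)  len=1.6304
  (v28,v33,v29) [++-] → (0.285335, -1.7338, -0.323673)–(-0.395765, -1.7338, -0.269052)  len=0.6833
  (v29,v33,v34) [-++] → (0.285335, -1.7338, -0.323673)–(1.22941, -1.7338, -0.3994)  len=0.9471
  (v29,v34,v25) [-+-] → (1.22941, -1.7338, -0.3994)–(1.27884, -1.7338, -0.382605)  len=0.0522
  (v25,v34,v30) [-+-] → (1.27884, -1.7338, -0.382605)–(1.3827, -1.7338, -0.347297)  len=0.1097
  (v30,v0,v31) [-++] → (1.63502, -1.7338, 0)–(1.3827, -1.7338, 0.347297)  len=0.4293
  (v34,v4,v30) [++-] → (1.60537, -1.7338, -0.0408066)–(1.3827, -1.7338, -0.347297)  len=0.3788
  (v30,v4,v0) [-++] → (1.60537, -1.7338, -0.0408066)–(1.63502, -1.7338, 0)  len=0.0504

Chained into 1 loop(s):
  loop 1: 16 segments, perimeter = 6.7903
Total perimeter = 6.790


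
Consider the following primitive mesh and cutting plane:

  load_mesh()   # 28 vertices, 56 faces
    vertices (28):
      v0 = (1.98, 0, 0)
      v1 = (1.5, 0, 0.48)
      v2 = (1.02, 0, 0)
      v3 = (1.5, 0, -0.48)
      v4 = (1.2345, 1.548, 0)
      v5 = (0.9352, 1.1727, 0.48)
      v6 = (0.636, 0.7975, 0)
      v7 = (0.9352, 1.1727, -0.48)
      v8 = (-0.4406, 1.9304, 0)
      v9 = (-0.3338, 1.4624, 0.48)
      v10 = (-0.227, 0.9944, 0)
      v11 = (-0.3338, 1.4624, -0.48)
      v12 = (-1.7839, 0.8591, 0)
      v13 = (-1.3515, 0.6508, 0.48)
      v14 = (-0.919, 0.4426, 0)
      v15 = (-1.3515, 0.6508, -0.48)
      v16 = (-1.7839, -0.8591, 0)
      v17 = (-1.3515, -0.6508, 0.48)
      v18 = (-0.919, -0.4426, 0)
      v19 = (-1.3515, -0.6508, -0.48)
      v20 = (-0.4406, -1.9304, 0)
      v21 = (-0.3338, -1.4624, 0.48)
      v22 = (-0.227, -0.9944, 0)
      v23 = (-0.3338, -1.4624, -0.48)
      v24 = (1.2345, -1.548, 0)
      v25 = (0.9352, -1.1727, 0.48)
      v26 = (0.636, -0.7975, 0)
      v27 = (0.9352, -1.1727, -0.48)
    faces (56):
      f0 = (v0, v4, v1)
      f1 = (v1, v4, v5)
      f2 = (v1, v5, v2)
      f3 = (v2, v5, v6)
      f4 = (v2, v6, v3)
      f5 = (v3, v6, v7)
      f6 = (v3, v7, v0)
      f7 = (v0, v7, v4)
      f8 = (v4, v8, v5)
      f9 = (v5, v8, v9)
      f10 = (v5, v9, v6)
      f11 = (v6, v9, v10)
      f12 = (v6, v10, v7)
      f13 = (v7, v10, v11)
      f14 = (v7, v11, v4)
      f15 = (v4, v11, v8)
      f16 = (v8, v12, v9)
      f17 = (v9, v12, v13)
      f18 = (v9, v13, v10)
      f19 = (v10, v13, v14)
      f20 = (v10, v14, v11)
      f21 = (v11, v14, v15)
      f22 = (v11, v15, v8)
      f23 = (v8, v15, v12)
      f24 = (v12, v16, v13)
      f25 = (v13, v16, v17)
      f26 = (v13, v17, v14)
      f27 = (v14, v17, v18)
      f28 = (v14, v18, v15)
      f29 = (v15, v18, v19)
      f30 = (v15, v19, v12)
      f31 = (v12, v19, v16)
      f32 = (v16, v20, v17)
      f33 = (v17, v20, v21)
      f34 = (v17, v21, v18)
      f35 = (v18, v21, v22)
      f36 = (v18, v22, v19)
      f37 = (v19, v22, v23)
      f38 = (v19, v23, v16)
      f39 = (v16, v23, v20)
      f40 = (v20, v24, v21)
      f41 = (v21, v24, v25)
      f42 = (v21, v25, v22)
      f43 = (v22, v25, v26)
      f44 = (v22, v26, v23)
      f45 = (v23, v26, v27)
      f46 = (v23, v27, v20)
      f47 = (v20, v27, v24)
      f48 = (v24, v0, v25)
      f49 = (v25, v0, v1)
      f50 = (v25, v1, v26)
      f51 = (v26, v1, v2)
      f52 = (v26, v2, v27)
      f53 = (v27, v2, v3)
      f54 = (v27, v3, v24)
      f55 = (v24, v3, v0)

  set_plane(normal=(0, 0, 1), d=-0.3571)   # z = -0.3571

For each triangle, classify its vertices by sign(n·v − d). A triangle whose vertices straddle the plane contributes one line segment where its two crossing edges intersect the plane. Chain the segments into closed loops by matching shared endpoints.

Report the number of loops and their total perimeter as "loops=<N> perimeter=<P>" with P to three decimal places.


loops=2 perimeter=18.223

Straddling triangles (28 of 56):
  (v2,v6,v3) [++-] → (1.27878, 0.204193, -0.3571)–(1.3771, 0, -0.3571)  len=0.2266
  (v3,v6,v7) [-+-] → (1.27878, 0.204193, -0.3571)–(0.858592, 1.07663, -0.3571)  len=0.9684
  (v3,v7,v0) [--+] → (1.20271, 0.87244, -0.3571)–(1.6229, 0, -0.3571)  len=0.9684
  (v0,v7,v4) [+-+] → (1.20271, 0.87244, -0.3571)–(1.01183, 1.26879, -0.3571)  len=0.4399
  (v6,v10,v7) [++-] → (0.637628, 1.12705, -0.3571)–(0.858592, 1.07663, -0.3571)  len=0.2266
  (v7,v10,v11) [-+-] → (0.637628, 1.12705, -0.3571)–(-0.306455, 1.34257, -0.3571)  len=0.9684
  (v7,v11,v4) [--+] → (0.0677501, 1.48432, -0.3571)–(1.01183, 1.26879, -0.3571)  len=0.9684
  (v4,v11,v8) [+-+] → (0.0677501, 1.48432, -0.3571)–(-0.361145, 1.58223, -0.3571)  len=0.4399
  (v10,v14,v11) [++-] → (-0.483636, 1.20129, -0.3571)–(-0.306455, 1.34257, -0.3571)  len=0.2266
  (v11,v14,v15) [-+-] → (-0.483636, 1.20129, -0.3571)–(-1.24076, 0.597492, -0.3571)  len=0.9684
  (v11,v15,v8) [--+] → (-1.11827, 0.978431, -0.3571)–(-0.361145, 1.58223, -0.3571)  len=0.9684
  (v8,v15,v12) [+-+] → (-1.11827, 0.978431, -0.3571)–(-1.46221, 0.704133, -0.3571)  len=0.4399
  (v14,v18,v15) [++-] → (-1.24076, 0.370844, -0.3571)–(-1.24076, 0.597492, -0.3571)  len=0.2266
  (v15,v18,v19) [-+-] → (-1.24076, 0.370844, -0.3571)–(-1.24076, -0.597492, -0.3571)  len=0.9683
  (v15,v19,v12) [--+] → (-1.46221, -0.264203, -0.3571)–(-1.46221, 0.704133, -0.3571)  len=0.9683
  (v12,v19,v16) [+-+] → (-1.46221, -0.264203, -0.3571)–(-1.46221, -0.704133, -0.3571)  len=0.4399
  (v18,v22,v19) [++-] → (-1.06358, -0.738776, -0.3571)–(-1.24076, -0.597492, -0.3571)  len=0.2266
  (v19,v22,v23) [-+-] → (-1.06358, -0.738776, -0.3571)–(-0.306455, -1.34257, -0.3571)  len=0.9684
  (v19,v23,v16) [--+] → (-0.705086, -1.30793, -0.3571)–(-1.46221, -0.704133, -0.3571)  len=0.9684
  (v16,v23,v20) [+-+] → (-0.705086, -1.30793, -0.3571)–(-0.361145, -1.58223, -0.3571)  len=0.4399
  (v22,v26,v23) [++-] → (-0.0854908, -1.29216, -0.3571)–(-0.306455, -1.34257, -0.3571)  len=0.2266
  (v23,v26,v27) [-+-] → (-0.0854908, -1.29216, -0.3571)–(0.858592, -1.07663, -0.3571)  len=0.9684
  (v23,v27,v20) [--+] → (0.582938, -1.3667, -0.3571)–(-0.361145, -1.58223, -0.3571)  len=0.9684
  (v20,v27,v24) [+-+] → (0.582938, -1.3667, -0.3571)–(1.01183, -1.26879, -0.3571)  len=0.4399
  (v26,v2,v27) [++-] → (0.956912, -0.87244, -0.3571)–(0.858592, -1.07663, -0.3571)  len=0.2266
  (v27,v2,v3) [-+-] → (0.956912, -0.87244, -0.3571)–(1.3771, 0, -0.3571)  len=0.9684
  (v27,v3,v24) [--+] → (1.43202, -0.396353, -0.3571)–(1.01183, -1.26879, -0.3571)  len=0.9684
  (v24,v3,v0) [+-+] → (1.43202, -0.396353, -0.3571)–(1.6229, 0, -0.3571)  len=0.4399

Chained into 2 loop(s):
  loop 1: 14 segments, perimeter = 8.3650
  loop 2: 14 segments, perimeter = 9.8581
Total perimeter = 18.223


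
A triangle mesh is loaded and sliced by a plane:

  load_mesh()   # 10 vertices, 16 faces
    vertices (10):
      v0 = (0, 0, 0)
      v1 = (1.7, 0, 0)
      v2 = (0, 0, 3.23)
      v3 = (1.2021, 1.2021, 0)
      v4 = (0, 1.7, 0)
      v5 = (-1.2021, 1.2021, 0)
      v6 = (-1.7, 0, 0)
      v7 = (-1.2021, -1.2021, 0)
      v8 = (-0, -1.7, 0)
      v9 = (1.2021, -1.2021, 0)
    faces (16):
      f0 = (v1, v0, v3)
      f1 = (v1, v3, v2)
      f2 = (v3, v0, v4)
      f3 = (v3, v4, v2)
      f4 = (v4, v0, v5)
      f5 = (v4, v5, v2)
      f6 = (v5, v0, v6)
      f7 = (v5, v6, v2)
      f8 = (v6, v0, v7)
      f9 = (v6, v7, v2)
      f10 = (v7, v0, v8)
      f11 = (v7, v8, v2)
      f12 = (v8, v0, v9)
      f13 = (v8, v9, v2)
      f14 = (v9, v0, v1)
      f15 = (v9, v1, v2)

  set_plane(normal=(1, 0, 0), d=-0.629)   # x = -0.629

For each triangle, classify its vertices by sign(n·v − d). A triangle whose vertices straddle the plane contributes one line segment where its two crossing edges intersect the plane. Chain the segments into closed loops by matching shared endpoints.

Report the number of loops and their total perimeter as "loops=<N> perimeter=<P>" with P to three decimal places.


Straddling triangles (8 of 16):
  (v4,v0,v5) [++-] → (-0.629, 0.629, 0)–(-0.629, 1.43947, 0)  len=0.8105
  (v4,v5,v2) [+-+] → (-0.629, 1.43947, 0)–(-0.629, 0.629, 1.5399)  len=1.7402
  (v5,v0,v6) [-+-] → (-0.629, 0.629, 0)–(-0.629, 0, 0)  len=0.6290
  (v5,v6,v2) [--+] → (-0.629, 0, 2.0349)–(-0.629, 0.629, 1.5399)  len=0.8004
  (v6,v0,v7) [-+-] → (-0.629, 0, 0)–(-0.629, -0.629, 0)  len=0.6290
  (v6,v7,v2) [--+] → (-0.629, -0.629, 1.5399)–(-0.629, 0, 2.0349)  len=0.8004
  (v7,v0,v8) [-++] → (-0.629, -0.629, 0)–(-0.629, -1.43947, 0)  len=0.8105
  (v7,v8,v2) [-++] → (-0.629, -1.43947, 0)–(-0.629, -0.629, 1.5399)  len=1.7402

Chained into 1 loop(s):
  loop 1: 8 segments, perimeter = 7.9601
Total perimeter = 7.960

loops=1 perimeter=7.960


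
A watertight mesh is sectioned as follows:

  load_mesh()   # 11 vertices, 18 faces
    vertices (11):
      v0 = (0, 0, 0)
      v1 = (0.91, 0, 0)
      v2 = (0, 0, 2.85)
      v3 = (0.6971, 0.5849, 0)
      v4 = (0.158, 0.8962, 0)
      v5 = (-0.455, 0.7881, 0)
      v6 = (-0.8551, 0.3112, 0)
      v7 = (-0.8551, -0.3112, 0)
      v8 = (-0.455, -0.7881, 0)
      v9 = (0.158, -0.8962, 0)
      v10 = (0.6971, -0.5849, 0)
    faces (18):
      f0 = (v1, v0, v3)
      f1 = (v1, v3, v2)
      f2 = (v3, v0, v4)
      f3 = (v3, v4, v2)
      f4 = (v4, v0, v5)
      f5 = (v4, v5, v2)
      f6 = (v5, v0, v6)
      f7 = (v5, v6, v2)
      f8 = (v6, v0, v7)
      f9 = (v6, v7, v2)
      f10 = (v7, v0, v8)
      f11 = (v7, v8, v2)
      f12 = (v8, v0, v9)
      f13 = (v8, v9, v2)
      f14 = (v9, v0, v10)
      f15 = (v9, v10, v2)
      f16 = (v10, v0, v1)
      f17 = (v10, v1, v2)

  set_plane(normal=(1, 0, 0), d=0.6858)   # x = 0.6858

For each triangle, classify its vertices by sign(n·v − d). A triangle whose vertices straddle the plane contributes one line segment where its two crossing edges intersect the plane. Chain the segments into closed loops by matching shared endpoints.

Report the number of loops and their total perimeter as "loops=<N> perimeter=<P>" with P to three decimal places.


loops=1 perimeter=3.026

Straddling triangles (8 of 18):
  (v1,v0,v3) [+-+] → (0.6858, 0, 0)–(0.6858, 0.575419, 0)  len=0.5754
  (v1,v3,v2) [++-] → (0.6858, 0.575419, 0.0461985)–(0.6858, 0, 0.702165)  len=0.8726
  (v3,v0,v4) [+--] → (0.6858, 0.575419, 0)–(0.6858, 0.591425, 0)  len=0.0160
  (v3,v4,v2) [+--] → (0.6858, 0.591425, 0)–(0.6858, 0.575419, 0.0461985)  len=0.0489
  (v9,v0,v10) [--+] → (0.6858, -0.575419, 0)–(0.6858, -0.591425, 0)  len=0.0160
  (v9,v10,v2) [-+-] → (0.6858, -0.591425, 0)–(0.6858, -0.575419, 0.0461985)  len=0.0489
  (v10,v0,v1) [+-+] → (0.6858, -0.575419, 0)–(0.6858, 0, 0)  len=0.5754
  (v10,v1,v2) [++-] → (0.6858, 0, 0.702165)–(0.6858, -0.575419, 0.0461985)  len=0.8726

Chained into 1 loop(s):
  loop 1: 8 segments, perimeter = 3.0258
Total perimeter = 3.026


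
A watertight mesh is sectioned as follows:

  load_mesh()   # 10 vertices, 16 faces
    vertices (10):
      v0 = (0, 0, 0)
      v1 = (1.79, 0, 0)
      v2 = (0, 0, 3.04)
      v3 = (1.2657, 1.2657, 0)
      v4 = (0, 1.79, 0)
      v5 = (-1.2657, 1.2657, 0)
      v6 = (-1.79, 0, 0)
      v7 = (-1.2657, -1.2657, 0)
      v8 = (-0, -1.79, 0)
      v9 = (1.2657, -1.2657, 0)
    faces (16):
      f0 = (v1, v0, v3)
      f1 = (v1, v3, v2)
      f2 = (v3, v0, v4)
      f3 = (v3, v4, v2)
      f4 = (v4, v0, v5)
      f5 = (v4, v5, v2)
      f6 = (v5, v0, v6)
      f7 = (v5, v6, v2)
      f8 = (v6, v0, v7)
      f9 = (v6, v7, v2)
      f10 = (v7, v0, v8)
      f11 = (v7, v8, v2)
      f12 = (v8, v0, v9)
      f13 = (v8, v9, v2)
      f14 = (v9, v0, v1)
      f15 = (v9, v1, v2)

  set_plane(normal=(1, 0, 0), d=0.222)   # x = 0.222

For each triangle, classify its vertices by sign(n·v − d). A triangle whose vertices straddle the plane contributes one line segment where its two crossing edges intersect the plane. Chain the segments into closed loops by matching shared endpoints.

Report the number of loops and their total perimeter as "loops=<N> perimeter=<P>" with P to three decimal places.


loops=1 perimeter=9.757

Straddling triangles (8 of 16):
  (v1,v0,v3) [+-+] → (0.222, 0, 0)–(0.222, 0.222, 0)  len=0.2220
  (v1,v3,v2) [++-] → (0.222, 0.222, 2.50679)–(0.222, 0, 2.66297)  len=0.2714
  (v3,v0,v4) [+--] → (0.222, 0.222, 0)–(0.222, 1.69804, 0)  len=1.4760
  (v3,v4,v2) [+--] → (0.222, 1.69804, 0)–(0.222, 0.222, 2.50679)  len=2.9091
  (v8,v0,v9) [--+] → (0.222, -0.222, 0)–(0.222, -1.69804, 0)  len=1.4760
  (v8,v9,v2) [-+-] → (0.222, -1.69804, 0)–(0.222, -0.222, 2.50679)  len=2.9091
  (v9,v0,v1) [+-+] → (0.222, -0.222, 0)–(0.222, 0, 0)  len=0.2220
  (v9,v1,v2) [++-] → (0.222, 0, 2.66297)–(0.222, -0.222, 2.50679)  len=0.2714

Chained into 1 loop(s):
  loop 1: 8 segments, perimeter = 9.7571
Total perimeter = 9.757
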